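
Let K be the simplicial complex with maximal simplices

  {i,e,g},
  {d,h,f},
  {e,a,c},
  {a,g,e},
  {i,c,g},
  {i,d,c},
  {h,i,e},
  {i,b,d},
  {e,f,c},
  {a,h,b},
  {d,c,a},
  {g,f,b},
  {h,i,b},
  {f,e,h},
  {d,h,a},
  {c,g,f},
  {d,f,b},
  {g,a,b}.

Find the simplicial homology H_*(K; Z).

H_0 ≅ Z,  H_1 ≅ Z × Z/2,  H_2 = 0.

Order the vertices as a < b < c < d < e < f < g < h < i. Listing each simplex with vertices in this order, K has dimension 2 with simplices:

  0-simplices (9): a, b, c, d, e, f, g, h, i
  1-simplices (27): ab, ac, ad, ae, ag, ah, bd, bf, bg, bh, bi, cd, ce, cf, cg, ci, df, dh, di, ef, eg, eh, ei, fg, fh, gi, hi
  2-simplices (18): abg, abh, acd, ace, adh, aeg, bdf, bdi, bfg, bhi, cdi, cef, cfg, cgi, dfh, efh, egi, ehi

giving chain groups C_0 ≅ Z^9, C_1 ≅ Z^27, C_2 ≅ Z^18.

Boundary ∂_1: C_1 → C_0 maps an edge to its endpoints' difference, ∂[p,q] = q − p. For instance
  ∂bi = i − b.
The 9×27 boundary matrix has rank 8 and Smith normal form diag(1,1,1,1,1,1,1,1).

The boundary map ∂_2: C_2 → C_1 maps a triangle to the signed sum of its edges. For instance
  ∂cgi = gi − ci + cg,
  ∂cdi = di − ci + cd.
The 27×18 boundary matrix has rank 18 and Smith normal form diag(1,1,1,1,1,1,1,1,1,1,1,1,1,1,1,1,1,2).

From H_k ≅ ker(∂_k) / im(∂_{k+1}) we obtain:

  H_0: rank C_0 − rank ∂_1 = 9 − 8 = 1, and the invariant factors of ∂_1 are all 1, so H_0 ≅ Z.
  H_1: rank ker ∂_1 − rank ∂_2 = (27 − 8) − 18 = 1, and ∂_2 has invariant factor 2 > 1, so H_1 ≅ Z × Z/2.
  H_2: rank ker ∂_2 − rank ∂_3 = (18 − 18) − 0 = 0, and there is no ∂_3, so H_2 ≅ 0.

As a check, the Euler characteristic is 9 − 27 + 18 = 0, which agrees with 1 − 1 + 0 = 0.
(K is a triangulation of the Klein bottle.)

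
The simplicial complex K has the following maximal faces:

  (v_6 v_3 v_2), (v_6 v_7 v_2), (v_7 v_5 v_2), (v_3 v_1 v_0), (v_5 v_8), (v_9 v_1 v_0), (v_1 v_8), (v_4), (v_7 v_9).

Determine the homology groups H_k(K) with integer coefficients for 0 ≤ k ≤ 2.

We work with the vertex ordering v_0 < v_1 < v_2 < v_3 < v_4 < v_5 < v_6 < v_7 < v_8 < v_9. The simplices of K, each written with vertices in increasing order, are:

  0-simplices (10): [v_0], [v_1], [v_2], [v_3], [v_4], [v_5], [v_6], [v_7], [v_8], [v_9]
  1-simplices (15): (15 of them)
  2-simplices (5): [v_0,v_1,v_3], [v_0,v_1,v_9], [v_2,v_3,v_6], [v_2,v_5,v_7], [v_2,v_6,v_7]

so the chain groups are C_0 ≅ Z^10, C_1 ≅ Z^15, C_2 ≅ Z^5.

The boundary map ∂_1: C_1 → C_0 is given by ∂[p,q] = [q] − [p].
As a 10×15 matrix over Z this has rank 8, with invariant factors (1,1,1,1,1,1,1,1).

The boundary map ∂_2: C_2 → C_1 acts by ∂[p,q,r] = [q,r] − [p,r] + [p,q]. For instance
  ∂[v_2,v_6,v_7] = [v_6,v_7] − [v_2,v_7] + [v_2,v_6],
  ∂[v_0,v_1,v_3] = [v_1,v_3] − [v_0,v_3] + [v_0,v_1].
As a 15×5 matrix over Z this has rank 5, with invariant factors (1,1,1,1,1).

Computing H_k = (kernel of ∂_k) / (image of ∂_{k+1}):

  H_0: rank C_0 − rank ∂_1 = 10 − 8 = 2, and the invariant factors of ∂_1 are all 1, so H_0 = Z^2.
  H_1: rank ker ∂_1 − rank ∂_2 = (15 − 8) − 5 = 2, and the invariant factors of ∂_2 are all 1, so H_1 = Z^2.
  H_2: rank ker ∂_2 − rank ∂_3 = (5 − 5) − 0 = 0, and there is no ∂_3, so H_2 = 0.

As a check, the Euler characteristic is 10 − 15 + 5 = 0, which agrees with 2 − 2 + 0 = 0.

H_0 ≅ Z^2,  H_1 ≅ Z^2,  H_2 = 0.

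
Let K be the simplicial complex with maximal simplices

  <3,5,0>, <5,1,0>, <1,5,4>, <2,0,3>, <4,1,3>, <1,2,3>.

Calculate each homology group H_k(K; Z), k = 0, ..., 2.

Order the vertices as 0 < 1 < 2 < 3 < 4 < 5. Listing each simplex with vertices in this order, K has dimension 2 with simplices:

  0-simplices (6): [0], [1], [2], [3], [4], [5]
  1-simplices (12): [0,1], [0,2], [0,3], [0,5], [1,2], [1,3], [1,4], [1,5], [2,3], [3,4], [3,5], [4,5]
  2-simplices (6): [0,1,5], [0,2,3], [0,3,5], [1,2,3], [1,3,4], [1,4,5]

giving chain groups C_0 ≅ Z^6, C_1 ≅ Z^12, C_2 ≅ Z^6.

∂_1: C_1 → C_0 is given by ∂[p,q] = [q] − [p].
As a 6×12 matrix over Z this has rank 5, with invariant factors (1,1,1,1,1).

Boundary ∂_2: C_2 → C_1 maps a triangle to the signed sum of its edges. For instance
  ∂[0,1,5] = [1,5] − [0,5] + [0,1],
  ∂[0,3,5] = [3,5] − [0,5] + [0,3].
This gives a 12×6 integer matrix of rank 6; reducing to Smith normal form yields diagonal entries (1,1,1,1,1,1).

From H_k ≅ ker(∂_k) / im(∂_{k+1}) we obtain:

  H_0: rank C_0 − rank ∂_1 = 6 − 5 = 1, and the invariant factors of ∂_1 are all 1, so H_0 ≅ Z.
  H_1: rank ker ∂_1 − rank ∂_2 = (12 − 5) − 6 = 1, and the invariant factors of ∂_2 are all 1, so H_1 ≅ Z.
  H_2: rank ker ∂_2 − rank ∂_3 = (6 − 6) − 0 = 0, and there is no ∂_3, so H_2 ≅ 0.

(K is a triangulation of the cylinder S^1 x I.)

H_0 = Z,  H_1 = Z,  H_2 = 0.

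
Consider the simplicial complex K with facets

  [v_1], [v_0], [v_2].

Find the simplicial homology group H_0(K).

H_0 = Z^3.

We work with the vertex ordering v_0 < v_1 < v_2. The simplices of K, each written with vertices in increasing order, are:

  0-simplices (3): [v_0], [v_1], [v_2]

Hence C_0 ≅ Z^3.

From H_k ≅ ker(∂_k) / im(∂_{k+1}) we obtain:

  H_0: rank C_0 − rank ∂_1 = 3 − 0 = 3, and there is no ∂_1, so H_0 = Z^3.

(K is a triangulation of a set of 3 points.)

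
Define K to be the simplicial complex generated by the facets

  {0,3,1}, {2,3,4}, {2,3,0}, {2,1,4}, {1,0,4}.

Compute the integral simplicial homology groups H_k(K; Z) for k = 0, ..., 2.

Fix the vertex order 0 < 1 < 2 < 3 < 4 and write every simplex with vertices in increasing order. Then dim K = 2 and the simplices of K are:

  0-simplices (5): [0], [1], [2], [3], [4]
  1-simplices (10): [0,1], [0,2], [0,3], [0,4], [1,2], [1,3], [1,4], [2,3], [2,4], [3,4]
  2-simplices (5): [0,1,3], [0,1,4], [0,2,3], [1,2,4], [2,3,4]

so the chain groups are C_0 ≅ Z^5, C_1 ≅ Z^10, C_2 ≅ Z^5.

Boundary ∂_1: C_1 → C_0 is given by ∂[p,q] = [q] − [p]. For instance
  ∂[3,4] = [4] − [3].
This gives a 5×10 integer matrix of rank 4; reducing to Smith normal form yields diagonal entries (1,1,1,1).

Boundary ∂_2: C_2 → C_1 sends each 2-simplex [p,q,r] to [q,r] − [p,r] + [p,q]. For instance
  ∂[1,2,4] = [2,4] − [1,4] + [1,2],
  ∂[0,2,3] = [2,3] − [0,3] + [0,2].
As a 10×5 matrix over Z this has rank 5, with invariant factors (1,1,1,1,1).

Now H_k = ker ∂_k / im ∂_{k+1}, so:

  H_0: rank C_0 − rank ∂_1 = 5 − 4 = 1, and the invariant factors of ∂_1 are all 1, so H_0 = Z.
  H_1: rank ker ∂_1 − rank ∂_2 = (10 − 4) − 5 = 1, and the invariant factors of ∂_2 are all 1, so H_1 = Z.
  H_2: rank ker ∂_2 − rank ∂_3 = (5 − 5) − 0 = 0, and there is no ∂_3, so H_2 = 0.

(K is a triangulation of the Möbius band.)

H_0 = Z,  H_1 = Z,  H_2 = 0.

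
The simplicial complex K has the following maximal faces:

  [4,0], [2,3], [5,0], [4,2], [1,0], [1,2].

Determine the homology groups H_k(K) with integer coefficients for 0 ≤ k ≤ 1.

H_0 = Z,  H_1 = Z.

We work with the vertex ordering 0 < 1 < 2 < 3 < 4 < 5. The simplices of K, each written with vertices in increasing order, are:

  0-simplices (6): [0], [1], [2], [3], [4], [5]
  1-simplices (6): [0,1], [0,4], [0,5], [1,2], [2,3], [2,4]

so the chain groups are C_0 ≅ Z^6, C_1 ≅ Z^6.

Boundary ∂_1: C_1 → C_0 maps an edge to its endpoints' difference, ∂[p,q] = q − p. For instance
  ∂[1,2] = [2] − [1].
This gives a 6×6 integer matrix of rank 5; reducing to Smith normal form yields diagonal entries (1,1,1,1,1).

From H_k ≅ ker(∂_k) / im(∂_{k+1}) we obtain:

  H_0: rank C_0 − rank ∂_1 = 6 − 5 = 1, and the invariant factors of ∂_1 are all 1, so H_0 ≅ Z.
  H_1: rank ker ∂_1 − rank ∂_2 = (6 − 5) − 0 = 1, and there is no ∂_2, so H_1 ≅ Z.

As a check, the Euler characteristic is 6 − 6 = 0, which agrees with 1 − 1 = 0.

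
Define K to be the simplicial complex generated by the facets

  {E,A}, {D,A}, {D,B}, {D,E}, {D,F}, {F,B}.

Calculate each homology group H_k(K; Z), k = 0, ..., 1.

H_0 = Z,  H_1 = Z^2.

Take the total order A < B < D < E < F on the vertex set. Then K (dimension 1) consists of the simplices:

  0-simplices (5): A, B, D, E, F
  1-simplices (6): AD, AE, BD, BF, DE, DF

Hence C_0 ≅ Z^5, C_1 ≅ Z^6.

Boundary ∂_1: C_1 → C_0 is given by ∂[p,q] = [q] − [p]. For instance
  ∂BD = D − B.
This gives a 5×6 integer matrix of rank 4; reducing to Smith normal form yields diagonal entries (1,1,1,1).

From H_k ≅ ker(∂_k) / im(∂_{k+1}) we obtain:

  H_0: rank C_0 − rank ∂_1 = 5 − 4 = 1, and the invariant factors of ∂_1 are all 1, so H_0 ≅ Z.
  H_1: rank ker ∂_1 − rank ∂_2 = (6 − 4) − 0 = 2, and there is no ∂_2, so H_1 ≅ Z^2.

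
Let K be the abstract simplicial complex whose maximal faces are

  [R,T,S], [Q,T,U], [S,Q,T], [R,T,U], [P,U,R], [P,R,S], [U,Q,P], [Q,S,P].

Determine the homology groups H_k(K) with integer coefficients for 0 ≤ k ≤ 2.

H_0 ≅ Z,  H_1 = 0,  H_2 ≅ Z.

Order the vertices as P < Q < R < S < T < U. Listing each simplex with vertices in this order, K has dimension 2 with simplices:

  0-simplices (6): P, Q, R, S, T, U
  1-simplices (12): PQ, PR, PS, PU, QS, QT, QU, RS, RT, RU, ST, TU
  2-simplices (8): PQS, PQU, PRS, PRU, QST, QTU, RST, RTU

Hence C_0 ≅ Z^6, C_1 ≅ Z^12, C_2 ≅ Z^8.

Boundary ∂_1: C_1 → C_0 is given by ∂[p,q] = [q] − [p].
As a 6×12 matrix over Z this has rank 5, with invariant factors (1,1,1,1,1).

∂_2: C_2 → C_1 sends each 2-simplex [p,q,r] to [q,r] − [p,r] + [p,q]. For instance
  ∂PQS = QS − PS + PQ,
  ∂RST = ST − RT + RS.
This gives a 12×8 integer matrix of rank 7; reducing to Smith normal form yields diagonal entries (1,1,1,1,1,1,1).

From H_k ≅ ker(∂_k) / im(∂_{k+1}) we obtain:

  H_0: rank C_0 − rank ∂_1 = 6 − 5 = 1, and the invariant factors of ∂_1 are all 1, so H_0 ≅ Z.
  H_1: rank ker ∂_1 − rank ∂_2 = (12 − 5) − 7 = 0, and the invariant factors of ∂_2 are all 1, so H_1 ≅ 0.
  H_2: rank ker ∂_2 − rank ∂_3 = (8 − 7) − 0 = 1, and there is no ∂_3, so H_2 ≅ Z.

(K is a triangulation of the 2-sphere S^2.)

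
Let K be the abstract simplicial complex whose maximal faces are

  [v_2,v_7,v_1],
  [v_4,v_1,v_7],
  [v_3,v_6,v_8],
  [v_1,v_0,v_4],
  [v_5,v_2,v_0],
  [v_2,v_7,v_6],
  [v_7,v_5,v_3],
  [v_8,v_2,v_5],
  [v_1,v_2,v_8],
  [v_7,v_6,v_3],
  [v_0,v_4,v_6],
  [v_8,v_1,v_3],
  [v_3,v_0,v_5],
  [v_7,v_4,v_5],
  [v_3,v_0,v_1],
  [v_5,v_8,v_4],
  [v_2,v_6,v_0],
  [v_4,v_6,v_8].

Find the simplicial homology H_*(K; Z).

We work with the vertex ordering v_0 < v_1 < v_2 < v_3 < v_4 < v_5 < v_6 < v_7 < v_8. The simplices of K, each written with vertices in increasing order, are:

  0-simplices (9): [v_0], [v_1], [v_2], [v_3], [v_4], [v_5], [v_6], [v_7], [v_8]
  1-simplices (27): (27 of them)
  2-simplices (18): (18 of them)

Hence C_0 ≅ Z^9, C_1 ≅ Z^27, C_2 ≅ Z^18.

The boundary map ∂_1: C_1 → C_0 is given by ∂[p,q] = [q] − [p].
As a 9×27 matrix over Z this has rank 8, with invariant factors (1,1,1,1,1,1,1,1).

Boundary ∂_2: C_2 → C_1 acts by ∂[p,q,r] = [q,r] − [p,r] + [p,q]. For instance
  ∂[v_4,v_6,v_8] = [v_6,v_8] − [v_4,v_8] + [v_4,v_6],
  ∂[v_0,v_4,v_6] = [v_4,v_6] − [v_0,v_6] + [v_0,v_4].
The 27×18 boundary matrix has rank 17 and Smith normal form diag(1,1,1,1,1,1,1,1,1,1,1,1,1,1,1,1,1).

Computing H_k = (kernel of ∂_k) / (image of ∂_{k+1}):

  H_0: rank C_0 − rank ∂_1 = 9 − 8 = 1, and the invariant factors of ∂_1 are all 1, so H_0 ≅ Z.
  H_1: rank ker ∂_1 − rank ∂_2 = (27 − 8) − 17 = 2, and the invariant factors of ∂_2 are all 1, so H_1 ≅ Z^2.
  H_2: rank ker ∂_2 − rank ∂_3 = (18 − 17) − 0 = 1, and there is no ∂_3, so H_2 ≅ Z.

As a check, the Euler characteristic is 9 − 27 + 18 = 0, which agrees with 1 − 2 + 1 = 0.
(K is a triangulation of the torus T^2.)

H_0 = Z,  H_1 = Z^2,  H_2 = Z.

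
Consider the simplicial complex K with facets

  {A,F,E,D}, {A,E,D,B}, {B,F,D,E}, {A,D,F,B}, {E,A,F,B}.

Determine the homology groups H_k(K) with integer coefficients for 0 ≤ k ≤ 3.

K has 5 vertices, 10 edges, 10 triangles, 5 3-simplices.
rank ∂_0 = 0, rank ∂_1 = 4 ⇒ b_0 = 5 − 0 − 4 = 1; all invariant factors of ∂_1 are 1 so no torsion. So H_0 ≅ Z.
rank ∂_1 = 4, rank ∂_2 = 6 ⇒ b_1 = 10 − 4 − 6 = 0; all invariant factors of ∂_2 are 1 so no torsion. So H_1 ≅ 0.
rank ∂_2 = 6, rank ∂_3 = 4 ⇒ b_2 = 10 − 6 − 4 = 0; all invariant factors of ∂_3 are 1 so no torsion. So H_2 ≅ 0.
rank ∂_3 = 4, rank ∂_4 = 0 ⇒ b_3 = 5 − 4 − 0 = 1. So H_3 ≅ Z.

H_0 = Z,  H_1 = 0,  H_2 = 0,  H_3 = Z.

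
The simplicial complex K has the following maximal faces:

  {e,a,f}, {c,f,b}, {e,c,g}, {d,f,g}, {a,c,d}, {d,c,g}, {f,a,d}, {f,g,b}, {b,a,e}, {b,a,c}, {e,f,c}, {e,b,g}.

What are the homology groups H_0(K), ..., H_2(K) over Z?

H_0 = Z,  H_1 = Z/2,  H_2 = 0.

Take the total order a < b < c < d < e < f < g on the vertex set. Then K (dimension 2) consists of the simplices:

  0-simplices (7): a, b, c, d, e, f, g
  1-simplices (18): ab, ac, ad, ae, af, bc, be, bf, bg, cd, ce, cf, cg, df, dg, ef, eg, fg
  2-simplices (12): abc, abe, acd, adf, aef, bcf, beg, bfg, cdg, cef, ceg, dfg

so the chain groups are C_0 ≅ Z^7, C_1 ≅ Z^18, C_2 ≅ Z^12.

Boundary ∂_1: C_1 → C_0 maps an edge to its endpoints' difference, ∂[p,q] = q − p. For instance
  ∂cg = g − c.
This gives a 7×18 integer matrix of rank 6; reducing to Smith normal form yields diagonal entries (1,1,1,1,1,1).

The boundary map ∂_2: C_2 → C_1 sends each 2-simplex [p,q,r] to [q,r] − [p,r] + [p,q]. For instance
  ∂bfg = fg − bg + bf,
  ∂abe = be − ae + ab.
As a 18×12 matrix over Z this has rank 12, with invariant factors (1,1,1,1,1,1,1,1,1,1,1,2).

Reading off H_k = ker ∂_k / im ∂_{k+1}:

  H_0: rank C_0 − rank ∂_1 = 7 − 6 = 1, and the invariant factors of ∂_1 are all 1, so H_0 ≅ Z.
  H_1: rank ker ∂_1 − rank ∂_2 = (18 − 6) − 12 = 0, and ∂_2 has invariant factor 2 > 1, so H_1 ≅ Z/2.
  H_2: rank ker ∂_2 − rank ∂_3 = (12 − 12) − 0 = 0, and there is no ∂_3, so H_2 ≅ 0.

As a check, the Euler characteristic is 7 − 18 + 12 = 1, which agrees with 1 − 0 + 0 = 1.
(K is a triangulation of the real projective plane RP^2.)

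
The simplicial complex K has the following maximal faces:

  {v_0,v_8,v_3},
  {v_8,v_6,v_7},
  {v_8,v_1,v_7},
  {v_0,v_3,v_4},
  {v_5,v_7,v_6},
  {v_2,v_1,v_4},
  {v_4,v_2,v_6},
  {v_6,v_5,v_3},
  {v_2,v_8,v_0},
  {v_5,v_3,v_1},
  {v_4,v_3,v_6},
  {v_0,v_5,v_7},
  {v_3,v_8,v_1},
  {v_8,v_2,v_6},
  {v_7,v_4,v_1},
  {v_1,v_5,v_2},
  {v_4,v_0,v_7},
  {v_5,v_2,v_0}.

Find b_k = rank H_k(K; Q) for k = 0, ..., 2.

b_0 = 1, b_1 = 2, b_2 = 1.

Order the vertices as v_0 < v_1 < v_2 < v_3 < v_4 < v_5 < v_6 < v_7 < v_8. Listing each simplex with vertices in this order, K has dimension 2 with simplices:

  0-simplices (9): [v_0], [v_1], [v_2], [v_3], [v_4], [v_5], [v_6], [v_7], [v_8]
  1-simplices (27): (27 of them)
  2-simplices (18): (18 of them)

giving chain groups C_0 ≅ Z^9, C_1 ≅ Z^27, C_2 ≅ Z^18.

Boundary ∂_1: C_1 → C_0 sends each edge [p,q] (with p < q) to q − p.
The 9×27 boundary matrix has rank 8 and Smith normal form diag(1,1,1,1,1,1,1,1).

Boundary ∂_2: C_2 → C_1 acts by ∂[p,q,r] = [q,r] − [p,r] + [p,q]. For instance
  ∂[v_3,v_4,v_6] = [v_4,v_6] − [v_3,v_6] + [v_3,v_4],
  ∂[v_0,v_4,v_7] = [v_4,v_7] − [v_0,v_7] + [v_0,v_4].
The 27×18 boundary matrix has rank 17 and Smith normal form diag(1,1,1,1,1,1,1,1,1,1,1,1,1,1,1,1,1).

Now H_k = ker ∂_k / im ∂_{k+1}, so:

  H_0: rank C_0 − rank ∂_1 = 9 − 8 = 1, and the invariant factors of ∂_1 are all 1, so H_0 = Z.
  H_1: rank ker ∂_1 − rank ∂_2 = (27 − 8) − 17 = 2, and the invariant factors of ∂_2 are all 1, so H_1 = Z^2.
  H_2: rank ker ∂_2 − rank ∂_3 = (18 − 17) − 0 = 1, and there is no ∂_3, so H_2 = Z.

(K is a triangulation of the torus T^2.)

Hence the Betti numbers are b_0 = 1, b_1 = 2, b_2 = 1.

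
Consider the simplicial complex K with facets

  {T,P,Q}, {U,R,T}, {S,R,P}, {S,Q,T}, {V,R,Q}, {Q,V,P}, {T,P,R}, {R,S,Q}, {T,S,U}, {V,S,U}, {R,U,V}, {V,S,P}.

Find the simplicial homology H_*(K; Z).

K has 7 vertices, 18 edges, 12 triangles.
rank ∂_0 = 0, rank ∂_1 = 6 ⇒ b_0 = 7 − 0 − 6 = 1; all invariant factors of ∂_1 are 1 so no torsion. So H_0 = Z.
rank ∂_1 = 6, rank ∂_2 = 12 ⇒ b_1 = 18 − 6 − 12 = 0; ∂_2 has invariant factor(s) [2] giving torsion. So H_1 = Z/2.
rank ∂_2 = 12, rank ∂_3 = 0 ⇒ b_2 = 12 − 12 − 0 = 0. So H_2 = 0.

H_0 ≅ Z,  H_1 ≅ Z/2,  H_2 = 0.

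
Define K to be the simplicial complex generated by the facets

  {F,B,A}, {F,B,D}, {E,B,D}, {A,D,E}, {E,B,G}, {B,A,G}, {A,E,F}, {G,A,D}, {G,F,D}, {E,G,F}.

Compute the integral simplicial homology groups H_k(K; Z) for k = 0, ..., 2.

Order the vertices as A < B < D < E < F < G. Listing each simplex with vertices in this order, K has dimension 2 with simplices:

  0-simplices (6): A, B, D, E, F, G
  1-simplices (15): AB, AD, AE, AF, AG, BD, BE, BF, BG, DE, DF, DG, EF, EG, FG
  2-simplices (10): ABF, ABG, ADE, ADG, AEF, BDE, BDF, BEG, DFG, EFG

Hence C_0 ≅ Z^6, C_1 ≅ Z^15, C_2 ≅ Z^10.

Boundary ∂_1: C_1 → C_0 maps an edge to its endpoints' difference, ∂[p,q] = q − p.
This gives a 6×15 integer matrix of rank 5; reducing to Smith normal form yields diagonal entries (1,1,1,1,1).

∂_2: C_2 → C_1 sends each 2-simplex [p,q,r] to [q,r] − [p,r] + [p,q]. For instance
  ∂DFG = FG − DG + DF,
  ∂ADE = DE − AE + AD.
The resulting 15×10 matrix has rank 10, and its Smith normal form has invariant factors (1,1,1,1,1,1,1,1,1,2).

From H_k ≅ ker(∂_k) / im(∂_{k+1}) we obtain:

  H_0: rank C_0 − rank ∂_1 = 6 − 5 = 1, and the invariant factors of ∂_1 are all 1, so H_0 ≅ Z.
  H_1: rank ker ∂_1 − rank ∂_2 = (15 − 5) − 10 = 0, and ∂_2 has invariant factor 2 > 1, so H_1 ≅ Z/2.
  H_2: rank ker ∂_2 − rank ∂_3 = (10 − 10) − 0 = 0, and there is no ∂_3, so H_2 ≅ 0.

H_0 ≅ Z,  H_1 ≅ Z/2,  H_2 = 0.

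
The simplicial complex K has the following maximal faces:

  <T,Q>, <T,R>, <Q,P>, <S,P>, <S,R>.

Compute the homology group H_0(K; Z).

Take the total order P < Q < R < S < T on the vertex set. Then K (dimension 1) consists of the simplices:

  0-simplices (5): P, Q, R, S, T
  1-simplices (5): PQ, PS, QT, RS, RT

so the chain groups are C_0 ≅ Z^5, C_1 ≅ Z^5.

Boundary ∂_1: C_1 → C_0 is given by ∂[p,q] = [q] − [p].
The resulting 5×5 matrix has rank 4, and its Smith normal form has invariant factors (1,1,1,1).

Now H_k = ker ∂_k / im ∂_{k+1}, so:

  H_0: rank C_0 − rank ∂_1 = 5 − 4 = 1, and the invariant factors of ∂_1 are all 1, so H_0 ≅ Z.

H_0 = Z.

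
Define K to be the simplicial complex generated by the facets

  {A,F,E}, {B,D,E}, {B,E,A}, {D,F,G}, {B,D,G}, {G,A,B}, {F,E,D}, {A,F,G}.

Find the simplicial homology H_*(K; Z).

Order the vertices as A < B < D < E < F < G. Listing each simplex with vertices in this order, K has dimension 2 with simplices:

  0-simplices (6): A, B, D, E, F, G
  1-simplices (12): AB, AE, AF, AG, BD, BE, BG, DE, DF, DG, EF, FG
  2-simplices (8): ABE, ABG, AEF, AFG, BDE, BDG, DEF, DFG

so the chain groups are C_0 ≅ Z^6, C_1 ≅ Z^12, C_2 ≅ Z^8.

The boundary map ∂_1: C_1 → C_0 maps an edge to its endpoints' difference, ∂[p,q] = q − p. For instance
  ∂FG = G − F.
The resulting 6×12 matrix has rank 5, and its Smith normal form has invariant factors (1,1,1,1,1).

The boundary map ∂_2: C_2 → C_1 maps a triangle to the signed sum of its edges. For instance
  ∂DEF = EF − DF + DE,
  ∂AEF = EF − AF + AE.
This gives a 12×8 integer matrix of rank 7; reducing to Smith normal form yields diagonal entries (1,1,1,1,1,1,1).

Now H_k = ker ∂_k / im ∂_{k+1}, so:

  H_0: rank C_0 − rank ∂_1 = 6 − 5 = 1, and the invariant factors of ∂_1 are all 1, so H_0 ≅ Z.
  H_1: rank ker ∂_1 − rank ∂_2 = (12 − 5) − 7 = 0, and the invariant factors of ∂_2 are all 1, so H_1 ≅ 0.
  H_2: rank ker ∂_2 − rank ∂_3 = (8 − 7) − 0 = 1, and there is no ∂_3, so H_2 ≅ Z.

H_0 = Z,  H_1 = 0,  H_2 = Z.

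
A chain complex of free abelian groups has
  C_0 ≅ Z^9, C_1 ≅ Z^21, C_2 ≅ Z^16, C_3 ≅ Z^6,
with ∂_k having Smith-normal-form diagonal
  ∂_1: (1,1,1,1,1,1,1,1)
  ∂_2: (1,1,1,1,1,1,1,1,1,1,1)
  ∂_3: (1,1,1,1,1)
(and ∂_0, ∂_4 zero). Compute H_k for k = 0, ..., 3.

H_0: b_0 = 9 − 0 − 8 = 1; torsion from ∂_1 factors > 1: none. So H_0 ≅ Z.
H_1: b_1 = 21 − 8 − 11 = 2; torsion from ∂_2 factors > 1: none. So H_1 ≅ Z^2.
H_2: b_2 = 16 − 11 − 5 = 0; torsion from ∂_3 factors > 1: none. So H_2 ≅ 0.
H_3: b_3 = 6 − 5 − 0 = 1; torsion from ∂_4 factors > 1: none. So H_3 ≅ Z.

H_0 ≅ Z,  H_1 ≅ Z^2,  H_2 = 0,  H_3 ≅ Z.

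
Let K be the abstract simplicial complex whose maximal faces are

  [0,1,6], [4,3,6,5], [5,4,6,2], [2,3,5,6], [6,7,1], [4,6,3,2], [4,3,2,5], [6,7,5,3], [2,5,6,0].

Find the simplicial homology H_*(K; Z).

Fix the vertex order 0 < 1 < 2 < 3 < 4 < 5 < 6 < 7 and write every simplex with vertices in increasing order. Then dim K = 3 and the simplices of K are:

  0-simplices (8): [0], [1], [2], [3], [4], [5], [6], [7]
  1-simplices (19): [0,1], [0,2], [0,5], [0,6], [1,6], [1,7], [2,3], [2,4], [2,5], [2,6], [3,4], [3,5], [3,6], [3,7], [4,5], [4,6], [5,6], [5,7], [6,7]
  2-simplices (18): [0,1,6], [0,2,5], [0,2,6], [0,5,6], [1,6,7], [2,3,4], [2,3,5], [2,3,6], [2,4,5], [2,4,6], [2,5,6], [3,4,5], [3,4,6], [3,5,6], [3,5,7], [3,6,7], [4,5,6], [5,6,7]
  3-simplices (7): [0,2,5,6], [2,3,4,5], [2,3,4,6], [2,3,5,6], [2,4,5,6], [3,4,5,6], [3,5,6,7]

so the chain groups are C_0 ≅ Z^8, C_1 ≅ Z^19, C_2 ≅ Z^18, C_3 ≅ Z^7.

The boundary map ∂_1: C_1 → C_0 sends each edge [p,q] (with p < q) to q − p.
The 8×19 boundary matrix has rank 7 and Smith normal form diag(1,1,1,1,1,1,1).

The boundary map ∂_2: C_2 → C_1 sends each 2-simplex [p,q,r] to [q,r] − [p,r] + [p,q]. For instance
  ∂[2,3,6] = [3,6] − [2,6] + [2,3],
  ∂[0,2,6] = [2,6] − [0,6] + [0,2].
The resulting 19×18 matrix has rank 12, and its Smith normal form has invariant factors (1,1,1,1,1,1,1,1,1,1,1,1).

∂_3: C_3 → C_2 sends each 3-simplex σ to the alternating sum Σ_i (−1)^i (σ with its i-th vertex removed). For instance
  ∂[2,3,4,5] = [3,4,5] − [2,4,5] + [2,3,5] − [2,3,4],
  ∂[3,5,6,7] = [5,6,7] − [3,6,7] + [3,5,7] − [3,5,6].
The 18×7 boundary matrix has rank 6 and Smith normal form diag(1,1,1,1,1,1).

Reading off H_k = ker ∂_k / im ∂_{k+1}:

  H_0: rank C_0 − rank ∂_1 = 8 − 7 = 1, and the invariant factors of ∂_1 are all 1, so H_0 = Z.
  H_1: rank ker ∂_1 − rank ∂_2 = (19 − 7) − 12 = 0, and the invariant factors of ∂_2 are all 1, so H_1 = 0.
  H_2: rank ker ∂_2 − rank ∂_3 = (18 − 12) − 6 = 0, and the invariant factors of ∂_3 are all 1, so H_2 = 0.
  H_3: rank ker ∂_3 − rank ∂_4 = (7 − 6) − 0 = 1, and there is no ∂_4, so H_3 = Z.

H_0 ≅ Z,  H_1 = 0,  H_2 = 0,  H_3 ≅ Z.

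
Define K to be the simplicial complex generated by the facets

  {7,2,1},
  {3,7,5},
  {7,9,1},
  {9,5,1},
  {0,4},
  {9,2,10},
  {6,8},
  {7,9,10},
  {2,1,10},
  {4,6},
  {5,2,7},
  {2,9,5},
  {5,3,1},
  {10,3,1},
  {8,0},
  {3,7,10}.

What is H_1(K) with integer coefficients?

We work with the vertex ordering 0 < 1 < 2 < 3 < 4 < 5 < 6 < 7 < 8 < 9 < 10. The simplices of K, each written with vertices in increasing order, are:

  0-simplices (11): [0], [1], [2], [3], [4], [5], [6], [7], [8], [9], [10]
  1-simplices (22): [0,4], [0,8], [1,2], [1,3], [1,5], [1,7], [1,9], [1,10], [2,5], [2,7], [2,9], [2,10], [3,5], [3,7], [3,10], [4,6], [5,7], [5,9], [6,8], [7,9], [7,10], [9,10]
  2-simplices (12): [1,2,7], [1,2,10], [1,3,5], [1,3,10], [1,5,9], [1,7,9], [2,5,7], [2,5,9], [2,9,10], [3,5,7], [3,7,10], [7,9,10]

so the chain groups are C_0 ≅ Z^11, C_1 ≅ Z^22, C_2 ≅ Z^12.

The boundary map ∂_1: C_1 → C_0 sends each edge [p,q] (with p < q) to q − p.
As a 11×22 matrix over Z this has rank 9, with invariant factors (1,1,1,1,1,1,1,1,1).

The boundary map ∂_2: C_2 → C_1 maps a triangle to the signed sum of its edges. For instance
  ∂[1,3,5] = [3,5] − [1,5] + [1,3],
  ∂[3,5,7] = [5,7] − [3,7] + [3,5].
As a 22×12 matrix over Z this has rank 12, with invariant factors (1,1,1,1,1,1,1,1,1,1,1,2).

From H_k ≅ ker(∂_k) / im(∂_{k+1}) we obtain:

  H_1: rank ker ∂_1 − rank ∂_2 = (22 − 9) − 12 = 1, and ∂_2 has invariant factor 2 > 1, so H_1 = Z ⊕ Z_2.

H_1 ≅ Z ⊕ Z_2.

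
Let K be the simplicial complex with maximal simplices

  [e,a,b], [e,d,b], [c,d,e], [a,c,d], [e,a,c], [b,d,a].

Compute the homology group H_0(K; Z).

K has 5 vertices, 9 edges, 6 triangles.
rank ∂_0 = 0, rank ∂_1 = 4 ⇒ b_0 = 5 − 0 − 4 = 1; all invariant factors of ∂_1 are 1 so no torsion. So H_0 = Z.

H_0 ≅ Z.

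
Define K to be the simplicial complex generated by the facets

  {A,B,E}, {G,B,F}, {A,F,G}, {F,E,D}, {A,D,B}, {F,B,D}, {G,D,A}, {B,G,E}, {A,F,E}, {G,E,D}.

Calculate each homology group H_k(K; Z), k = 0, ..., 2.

H_0 = Z,  H_1 = Z/2,  H_2 = 0.

Take the total order A < B < D < E < F < G on the vertex set. Then K (dimension 2) consists of the simplices:

  0-simplices (6): A, B, D, E, F, G
  1-simplices (15): AB, AD, AE, AF, AG, BD, BE, BF, BG, DE, DF, DG, EF, EG, FG
  2-simplices (10): ABD, ABE, ADG, AEF, AFG, BDF, BEG, BFG, DEF, DEG

so the chain groups are C_0 ≅ Z^6, C_1 ≅ Z^15, C_2 ≅ Z^10.

The boundary map ∂_1: C_1 → C_0 sends each edge [p,q] (with p < q) to q − p.
As a 6×15 matrix over Z this has rank 5, with invariant factors (1,1,1,1,1).

∂_2: C_2 → C_1 sends each 2-simplex [p,q,r] to [q,r] − [p,r] + [p,q]. For instance
  ∂BFG = FG − BG + BF,
  ∂BEG = EG − BG + BE.
The resulting 15×10 matrix has rank 10, and its Smith normal form has invariant factors (1,1,1,1,1,1,1,1,1,2).

Computing H_k = (kernel of ∂_k) / (image of ∂_{k+1}):

  H_0: rank C_0 − rank ∂_1 = 6 − 5 = 1, and the invariant factors of ∂_1 are all 1, so H_0 ≅ Z.
  H_1: rank ker ∂_1 − rank ∂_2 = (15 − 5) − 10 = 0, and ∂_2 has invariant factor 2 > 1, so H_1 ≅ Z/2.
  H_2: rank ker ∂_2 − rank ∂_3 = (10 − 10) − 0 = 0, and there is no ∂_3, so H_2 ≅ 0.

As a check, the Euler characteristic is 6 − 15 + 10 = 1, which agrees with 1 − 0 + 0 = 1.
(K is a triangulation of the real projective plane RP^2.)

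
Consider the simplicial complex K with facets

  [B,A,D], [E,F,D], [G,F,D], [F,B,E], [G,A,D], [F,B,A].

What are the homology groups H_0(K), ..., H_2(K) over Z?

H_0 = Z,  H_1 = Z,  H_2 = 0.

K has 6 vertices, 12 edges, 6 triangles.
rank ∂_0 = 0, rank ∂_1 = 5 ⇒ b_0 = 6 − 0 − 5 = 1; all invariant factors of ∂_1 are 1 so no torsion. So H_0 ≅ Z.
rank ∂_1 = 5, rank ∂_2 = 6 ⇒ b_1 = 12 − 5 − 6 = 1; all invariant factors of ∂_2 are 1 so no torsion. So H_1 ≅ Z.
rank ∂_2 = 6, rank ∂_3 = 0 ⇒ b_2 = 6 − 6 − 0 = 0. So H_2 ≅ 0.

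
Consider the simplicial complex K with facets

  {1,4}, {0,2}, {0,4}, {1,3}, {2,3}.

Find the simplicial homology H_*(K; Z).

H_0 = Z,  H_1 = Z.

Take the total order 0 < 1 < 2 < 3 < 4 on the vertex set. Then K (dimension 1) consists of the simplices:

  0-simplices (5): [0], [1], [2], [3], [4]
  1-simplices (5): [0,2], [0,4], [1,3], [1,4], [2,3]

giving chain groups C_0 ≅ Z^5, C_1 ≅ Z^5.

Boundary ∂_1: C_1 → C_0 maps an edge to its endpoints' difference, ∂[p,q] = q − p. For instance
  ∂[2,3] = [3] − [2].
This gives a 5×5 integer matrix of rank 4; reducing to Smith normal form yields diagonal entries (1,1,1,1).

Now H_k = ker ∂_k / im ∂_{k+1}, so:

  H_0: rank C_0 − rank ∂_1 = 5 − 4 = 1, and the invariant factors of ∂_1 are all 1, so H_0 = Z.
  H_1: rank ker ∂_1 − rank ∂_2 = (5 − 4) − 0 = 1, and there is no ∂_2, so H_1 = Z.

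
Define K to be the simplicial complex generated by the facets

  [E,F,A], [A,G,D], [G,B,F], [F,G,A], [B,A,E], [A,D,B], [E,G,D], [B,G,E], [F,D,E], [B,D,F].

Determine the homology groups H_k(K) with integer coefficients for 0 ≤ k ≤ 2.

Order the vertices as A < B < D < E < F < G. Listing each simplex with vertices in this order, K has dimension 2 with simplices:

  0-simplices (6): A, B, D, E, F, G
  1-simplices (15): AB, AD, AE, AF, AG, BD, BE, BF, BG, DE, DF, DG, EF, EG, FG
  2-simplices (10): ABD, ABE, ADG, AEF, AFG, BDF, BEG, BFG, DEF, DEG

so the chain groups are C_0 ≅ Z^6, C_1 ≅ Z^15, C_2 ≅ Z^10.

Boundary ∂_1: C_1 → C_0 is given by ∂[p,q] = [q] − [p]. For instance
  ∂AF = F − A.
The 6×15 boundary matrix has rank 5 and Smith normal form diag(1,1,1,1,1).

The boundary map ∂_2: C_2 → C_1 sends each 2-simplex [p,q,r] to [q,r] − [p,r] + [p,q]. For instance
  ∂ADG = DG − AG + AD,
  ∂BEG = EG − BG + BE.
As a 15×10 matrix over Z this has rank 10, with invariant factors (1,1,1,1,1,1,1,1,1,2).

From H_k ≅ ker(∂_k) / im(∂_{k+1}) we obtain:

  H_0: rank C_0 − rank ∂_1 = 6 − 5 = 1, and the invariant factors of ∂_1 are all 1, so H_0 ≅ Z.
  H_1: rank ker ∂_1 − rank ∂_2 = (15 − 5) − 10 = 0, and ∂_2 has invariant factor 2 > 1, so H_1 ≅ Z/2.
  H_2: rank ker ∂_2 − rank ∂_3 = (10 − 10) − 0 = 0, and there is no ∂_3, so H_2 ≅ 0.

As a check, the Euler characteristic is 6 − 15 + 10 = 1, which agrees with 1 − 0 + 0 = 1.

H_0 = Z,  H_1 = Z/2,  H_2 = 0.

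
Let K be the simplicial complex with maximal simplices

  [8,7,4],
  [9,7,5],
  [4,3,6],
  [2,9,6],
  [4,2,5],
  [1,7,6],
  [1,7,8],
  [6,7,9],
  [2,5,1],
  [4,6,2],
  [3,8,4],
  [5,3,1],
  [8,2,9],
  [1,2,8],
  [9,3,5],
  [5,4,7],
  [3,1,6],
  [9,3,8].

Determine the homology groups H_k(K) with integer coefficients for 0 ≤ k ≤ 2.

We work with the vertex ordering 1 < 2 < 3 < 4 < 5 < 6 < 7 < 8 < 9. The simplices of K, each written with vertices in increasing order, are:

  0-simplices (9): [1], [2], [3], [4], [5], [6], [7], [8], [9]
  1-simplices (27): (27 of them)
  2-simplices (18): [1,2,5], [1,2,8], [1,3,5], [1,3,6], [1,6,7], [1,7,8], [2,4,5], [2,4,6], [2,6,9], [2,8,9], [3,4,6], [3,4,8], [3,5,9], [3,8,9], [4,5,7], [4,7,8], [5,7,9], [6,7,9]

Hence C_0 ≅ Z^9, C_1 ≅ Z^27, C_2 ≅ Z^18.

Boundary ∂_1: C_1 → C_0 sends each edge [p,q] (with p < q) to q − p. For instance
  ∂[1,6] = [6] − [1].
The 9×27 boundary matrix has rank 8 and Smith normal form diag(1,1,1,1,1,1,1,1).

∂_2: C_2 → C_1 maps a triangle to the signed sum of its edges. For instance
  ∂[3,5,9] = [5,9] − [3,9] + [3,5],
  ∂[1,3,5] = [3,5] − [1,5] + [1,3].
This gives a 27×18 integer matrix of rank 17; reducing to Smith normal form yields diagonal entries (1,1,1,1,1,1,1,1,1,1,1,1,1,1,1,1,1).

Reading off H_k = ker ∂_k / im ∂_{k+1}:

  H_0: rank C_0 − rank ∂_1 = 9 − 8 = 1, and the invariant factors of ∂_1 are all 1, so H_0 ≅ Z.
  H_1: rank ker ∂_1 − rank ∂_2 = (27 − 8) − 17 = 2, and the invariant factors of ∂_2 are all 1, so H_1 ≅ Z^2.
  H_2: rank ker ∂_2 − rank ∂_3 = (18 − 17) − 0 = 1, and there is no ∂_3, so H_2 ≅ Z.

H_0 ≅ Z,  H_1 ≅ Z^2,  H_2 ≅ Z.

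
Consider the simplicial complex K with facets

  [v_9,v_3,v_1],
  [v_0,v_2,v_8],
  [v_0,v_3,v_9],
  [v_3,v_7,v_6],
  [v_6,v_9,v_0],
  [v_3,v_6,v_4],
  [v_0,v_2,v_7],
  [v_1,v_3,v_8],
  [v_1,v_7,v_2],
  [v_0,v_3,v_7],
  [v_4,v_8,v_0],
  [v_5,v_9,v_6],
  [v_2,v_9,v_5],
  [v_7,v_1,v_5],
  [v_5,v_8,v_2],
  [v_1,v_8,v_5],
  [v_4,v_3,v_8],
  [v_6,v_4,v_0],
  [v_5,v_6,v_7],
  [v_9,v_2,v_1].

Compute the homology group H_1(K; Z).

Take the total order v_0 < v_1 < v_2 < v_3 < v_4 < v_5 < v_6 < v_7 < v_8 < v_9 on the vertex set. Then K (dimension 2) consists of the simplices:

  0-simplices (10): [v_0], [v_1], [v_2], [v_3], [v_4], [v_5], [v_6], [v_7], [v_8], [v_9]
  1-simplices (30): (30 of them)
  2-simplices (20): (20 of them)

Hence C_0 ≅ Z^10, C_1 ≅ Z^30, C_2 ≅ Z^20.

Boundary ∂_1: C_1 → C_0 maps an edge to its endpoints' difference, ∂[p,q] = q − p. For instance
  ∂[v_2,v_9] = [v_9] − [v_2].
The resulting 10×30 matrix has rank 9, and its Smith normal form has invariant factors (1,1,1,1,1,1,1,1,1).

∂_2: C_2 → C_1 maps a triangle to the signed sum of its edges. For instance
  ∂[v_3,v_4,v_8] = [v_4,v_8] − [v_3,v_8] + [v_3,v_4],
  ∂[v_0,v_3,v_7] = [v_3,v_7] − [v_0,v_7] + [v_0,v_3].
This gives a 30×20 integer matrix of rank 20; reducing to Smith normal form yields diagonal entries (1,1,1,1,1,1,1,1,1,1,1,1,1,1,1,1,1,1,1,2).

Now H_k = ker ∂_k / im ∂_{k+1}, so:

  H_1: rank ker ∂_1 − rank ∂_2 = (30 − 9) − 20 = 1, and ∂_2 has invariant factor 2 > 1, so H_1 = Z ⊕ Z/2Z.

H_1 ≅ Z ⊕ Z/2Z.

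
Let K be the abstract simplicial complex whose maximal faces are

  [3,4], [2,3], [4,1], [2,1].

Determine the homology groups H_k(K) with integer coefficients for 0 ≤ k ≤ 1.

H_0 = Z,  H_1 = Z.

Fix the vertex order 1 < 2 < 3 < 4 and write every simplex with vertices in increasing order. Then dim K = 1 and the simplices of K are:

  0-simplices (4): [1], [2], [3], [4]
  1-simplices (4): [1,2], [1,4], [2,3], [3,4]

so the chain groups are C_0 ≅ Z^4, C_1 ≅ Z^4.

Boundary ∂_1: C_1 → C_0 maps an edge to its endpoints' difference, ∂[p,q] = q − p. For instance
  ∂[1,2] = [2] − [1].
The 4×4 boundary matrix has rank 3 and Smith normal form diag(1,1,1).

Reading off H_k = ker ∂_k / im ∂_{k+1}:

  H_0: rank C_0 − rank ∂_1 = 4 − 3 = 1, and the invariant factors of ∂_1 are all 1, so H_0 ≅ Z.
  H_1: rank ker ∂_1 − rank ∂_2 = (4 − 3) − 0 = 1, and there is no ∂_2, so H_1 ≅ Z.

As a check, the Euler characteristic is 4 − 4 = 0, which agrees with 1 − 1 = 0.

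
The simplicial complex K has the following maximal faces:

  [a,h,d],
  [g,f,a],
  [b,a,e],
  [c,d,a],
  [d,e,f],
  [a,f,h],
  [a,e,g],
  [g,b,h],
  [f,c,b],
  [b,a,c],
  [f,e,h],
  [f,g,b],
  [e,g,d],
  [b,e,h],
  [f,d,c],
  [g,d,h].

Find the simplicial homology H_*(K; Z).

H_0 ≅ Z,  H_1 ≅ Z^2,  H_2 ≅ Z.

Fix the vertex order a < b < c < d < e < f < g < h and write every simplex with vertices in increasing order. Then dim K = 2 and the simplices of K are:

  0-simplices (8): a, b, c, d, e, f, g, h
  1-simplices (24): ab, ac, ad, ae, af, ag, ah, bc, be, bf, bg, bh, cd, cf, de, df, dg, dh, ef, eg, eh, fg, fh, gh
  2-simplices (16): abc, abe, acd, adh, aeg, afg, afh, bcf, beh, bfg, bgh, cdf, def, deg, dgh, efh

so the chain groups are C_0 ≅ Z^8, C_1 ≅ Z^24, C_2 ≅ Z^16.

Boundary ∂_1: C_1 → C_0 is given by ∂[p,q] = [q] − [p].
As a 8×24 matrix over Z this has rank 7, with invariant factors (1,1,1,1,1,1,1).

The boundary map ∂_2: C_2 → C_1 maps a triangle to the signed sum of its edges. For instance
  ∂adh = dh − ah + ad,
  ∂deg = eg − dg + de.
The resulting 24×16 matrix has rank 15, and its Smith normal form has invariant factors (1,1,1,1,1,1,1,1,1,1,1,1,1,1,1).

From H_k ≅ ker(∂_k) / im(∂_{k+1}) we obtain:

  H_0: rank C_0 − rank ∂_1 = 8 − 7 = 1, and the invariant factors of ∂_1 are all 1, so H_0 ≅ Z.
  H_1: rank ker ∂_1 − rank ∂_2 = (24 − 7) − 15 = 2, and the invariant factors of ∂_2 are all 1, so H_1 ≅ Z^2.
  H_2: rank ker ∂_2 − rank ∂_3 = (16 − 15) − 0 = 1, and there is no ∂_3, so H_2 ≅ Z.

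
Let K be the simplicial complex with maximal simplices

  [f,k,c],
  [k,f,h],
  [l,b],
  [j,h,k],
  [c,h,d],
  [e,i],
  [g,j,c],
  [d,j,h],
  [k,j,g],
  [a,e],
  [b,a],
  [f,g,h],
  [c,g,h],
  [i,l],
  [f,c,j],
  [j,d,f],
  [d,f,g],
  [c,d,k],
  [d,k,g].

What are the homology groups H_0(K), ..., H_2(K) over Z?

We work with the vertex ordering a < b < c < d < e < f < g < h < i < j < k < l. The simplices of K, each written with vertices in increasing order, are:

  0-simplices (12): a, b, c, d, e, f, g, h, i, j, k, l
  1-simplices (26): ab, ae, bl, cd, cf, cg, ch, cj, ck, df, dg, dh, dj, dk, ei, fg, fh, fj, fk, gh, gj, gk, hj, hk, il, jk
  2-simplices (14): cdh, cdk, cfj, cfk, cgh, cgj, dfg, dfj, dgk, dhj, fgh, fhk, gjk, hjk

Hence C_0 ≅ Z^12, C_1 ≅ Z^26, C_2 ≅ Z^14.

Boundary ∂_1: C_1 → C_0 sends each edge [p,q] (with p < q) to q − p.
The resulting 12×26 matrix has rank 10, and its Smith normal form has invariant factors (1,1,1,1,1,1,1,1,1,1).

Boundary ∂_2: C_2 → C_1 maps a triangle to the signed sum of its edges. For instance
  ∂dgk = gk − dk + dg,
  ∂cdk = dk − ck + cd.
The resulting 26×14 matrix has rank 13, and its Smith normal form has invariant factors (1,1,1,1,1,1,1,1,1,1,1,1,1).

From H_k ≅ ker(∂_k) / im(∂_{k+1}) we obtain:

  H_0: rank C_0 − rank ∂_1 = 12 − 10 = 2, and the invariant factors of ∂_1 are all 1, so H_0 ≅ Z^2.
  H_1: rank ker ∂_1 − rank ∂_2 = (26 − 10) − 13 = 3, and the invariant factors of ∂_2 are all 1, so H_1 ≅ Z^3.
  H_2: rank ker ∂_2 − rank ∂_3 = (14 − 13) − 0 = 1, and there is no ∂_3, so H_2 ≅ Z.

As a check, the Euler characteristic is 12 − 26 + 14 = 0, which agrees with 2 − 3 + 1 = 0.

H_0 = Z^2,  H_1 = Z^3,  H_2 = Z.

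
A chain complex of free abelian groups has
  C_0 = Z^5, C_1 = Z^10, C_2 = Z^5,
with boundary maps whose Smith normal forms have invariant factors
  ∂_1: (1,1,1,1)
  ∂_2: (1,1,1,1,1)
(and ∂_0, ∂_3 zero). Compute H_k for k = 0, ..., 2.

H_0: b_0 = 5 − 0 − 4 = 1; torsion from ∂_1 factors > 1: none. So H_0 = Z.
H_1: b_1 = 10 − 4 − 5 = 1; torsion from ∂_2 factors > 1: none. So H_1 = Z.
H_2: b_2 = 5 − 5 − 0 = 0; torsion from ∂_3 factors > 1: none. So H_2 = 0.

H_0 = Z,  H_1 = Z,  H_2 = 0.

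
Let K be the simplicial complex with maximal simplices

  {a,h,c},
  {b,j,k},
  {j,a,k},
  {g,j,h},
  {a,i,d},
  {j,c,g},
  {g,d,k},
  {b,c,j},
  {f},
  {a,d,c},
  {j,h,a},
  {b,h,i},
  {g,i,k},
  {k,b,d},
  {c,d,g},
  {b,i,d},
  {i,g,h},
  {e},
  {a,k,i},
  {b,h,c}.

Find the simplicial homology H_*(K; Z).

H_0 = Z^3,  H_1 = Z ⊕ Z_2,  H_2 = 0.

Take the total order a < b < c < d < e < f < g < h < i < j < k on the vertex set. Then K (dimension 2) consists of the simplices:

  0-simplices (11): a, b, c, d, e, f, g, h, i, j, k
  1-simplices (27): ac, ad, ah, ai, aj, ak, bc, bd, bh, bi, bj, bk, cd, cg, ch, cj, dg, di, dk, gh, gi, gj, gk, hi, hj, ik, jk
  2-simplices (18): acd, ach, adi, ahj, aik, ajk, bch, bcj, bdi, bdk, bhi, bjk, cdg, cgj, dgk, ghi, ghj, gik

giving chain groups C_0 ≅ Z^11, C_1 ≅ Z^27, C_2 ≅ Z^18.

∂_1: C_1 → C_0 sends each edge [p,q] (with p < q) to q − p.
The 11×27 boundary matrix has rank 8 and Smith normal form diag(1,1,1,1,1,1,1,1).

∂_2: C_2 → C_1 sends each 2-simplex [p,q,r] to [q,r] − [p,r] + [p,q]. For instance
  ∂aik = ik − ak + ai,
  ∂adi = di − ai + ad.
This gives a 27×18 integer matrix of rank 18; reducing to Smith normal form yields diagonal entries (1,1,1,1,1,1,1,1,1,1,1,1,1,1,1,1,1,2).

From H_k ≅ ker(∂_k) / im(∂_{k+1}) we obtain:

  H_0: rank C_0 − rank ∂_1 = 11 − 8 = 3, and the invariant factors of ∂_1 are all 1, so H_0 ≅ Z^3.
  H_1: rank ker ∂_1 − rank ∂_2 = (27 − 8) − 18 = 1, and ∂_2 has invariant factor 2 > 1, so H_1 ≅ Z ⊕ Z_2.
  H_2: rank ker ∂_2 − rank ∂_3 = (18 − 18) − 0 = 0, and there is no ∂_3, so H_2 ≅ 0.

As a check, the Euler characteristic is 11 − 27 + 18 = 2, which agrees with 3 − 1 + 0 = 2.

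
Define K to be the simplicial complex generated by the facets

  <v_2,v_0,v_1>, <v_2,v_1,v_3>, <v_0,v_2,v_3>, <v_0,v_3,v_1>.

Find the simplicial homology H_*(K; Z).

Take the total order v_0 < v_1 < v_2 < v_3 on the vertex set. Then K (dimension 2) consists of the simplices:

  0-simplices (4): [v_0], [v_1], [v_2], [v_3]
  1-simplices (6): [v_0,v_1], [v_0,v_2], [v_0,v_3], [v_1,v_2], [v_1,v_3], [v_2,v_3]
  2-simplices (4): [v_0,v_1,v_2], [v_0,v_1,v_3], [v_0,v_2,v_3], [v_1,v_2,v_3]

Hence C_0 ≅ Z^4, C_1 ≅ Z^6, C_2 ≅ Z^4.

The boundary map ∂_1: C_1 → C_0 sends each edge [p,q] (with p < q) to q − p. For instance
  ∂[v_1,v_2] = [v_2] − [v_1].
As a 4×6 matrix over Z this has rank 3, with invariant factors (1,1,1).

The boundary map ∂_2: C_2 → C_1 sends each 2-simplex [p,q,r] to [q,r] − [p,r] + [p,q]. For instance
  ∂[v_1,v_2,v_3] = [v_2,v_3] − [v_1,v_3] + [v_1,v_2],
  ∂[v_0,v_1,v_3] = [v_1,v_3] − [v_0,v_3] + [v_0,v_1].
As a 6×4 matrix over Z this has rank 3, with invariant factors (1,1,1).

Computing H_k = (kernel of ∂_k) / (image of ∂_{k+1}):

  H_0: rank C_0 − rank ∂_1 = 4 − 3 = 1, and the invariant factors of ∂_1 are all 1, so H_0 = Z.
  H_1: rank ker ∂_1 − rank ∂_2 = (6 − 3) − 3 = 0, and the invariant factors of ∂_2 are all 1, so H_1 = 0.
  H_2: rank ker ∂_2 − rank ∂_3 = (4 − 3) − 0 = 1, and there is no ∂_3, so H_2 = Z.

As a check, the Euler characteristic is 4 − 6 + 4 = 2, which agrees with 1 − 0 + 1 = 2.

H_0 ≅ Z,  H_1 = 0,  H_2 ≅ Z.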